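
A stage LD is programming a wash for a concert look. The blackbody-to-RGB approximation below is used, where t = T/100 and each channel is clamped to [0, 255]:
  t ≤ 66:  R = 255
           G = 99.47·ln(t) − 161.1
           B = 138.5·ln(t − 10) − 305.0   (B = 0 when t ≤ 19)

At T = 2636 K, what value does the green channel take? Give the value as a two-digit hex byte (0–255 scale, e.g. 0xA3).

0xA4

t = 2636/100 = 26.36; the t ≤ 66 branch applies.
G = 99.47·ln 26.36 − 161.1 = 99.47·3.2718 − 161.1 = 164.351.
Rounded: 164; in hex, 0xA4.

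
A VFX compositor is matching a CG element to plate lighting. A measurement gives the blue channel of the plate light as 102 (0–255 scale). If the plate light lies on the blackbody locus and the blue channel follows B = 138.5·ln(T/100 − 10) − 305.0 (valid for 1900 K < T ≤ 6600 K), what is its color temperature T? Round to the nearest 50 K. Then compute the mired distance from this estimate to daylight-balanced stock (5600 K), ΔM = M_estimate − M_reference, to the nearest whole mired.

ln(t − 10) = (102 + 305.0) / 138.5 = 2.9386.
t − 10 = e^2.9386 = 18.890, so t = 28.890.
T = 100·t = 2889 K → 2900 K to the nearest 50 K.
M_estimate = 10⁶/2900 = 344.83; M_reference = 10⁶/5600 = 178.57.
ΔM = 344.83 − 178.57 = 166.26 → +166 mireds.

+166 mireds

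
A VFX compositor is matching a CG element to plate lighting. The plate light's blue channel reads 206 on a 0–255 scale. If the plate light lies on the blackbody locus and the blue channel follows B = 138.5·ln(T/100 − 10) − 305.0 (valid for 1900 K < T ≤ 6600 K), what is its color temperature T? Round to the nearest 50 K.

5000 K

ln(t − 10) = (206 + 305.0) / 138.5 = 3.6895.
t − 10 = e^3.6895 = 40.026, so t = 50.026.
T = 100·t = 5003 K → 5000 K to the nearest 50 K.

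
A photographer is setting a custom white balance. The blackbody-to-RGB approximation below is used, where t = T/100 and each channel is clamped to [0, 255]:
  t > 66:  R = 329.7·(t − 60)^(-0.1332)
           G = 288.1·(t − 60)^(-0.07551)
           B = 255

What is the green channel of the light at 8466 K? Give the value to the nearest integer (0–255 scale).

t = 8466/100 = 84.66; the t > 66 branch applies.
G = 288.1·(84.66 − 60)^(-0.07551) = 288.1·24.66^(-0.07551) = 288.1·0.78504 = 226.169.
Rounded: 226.

226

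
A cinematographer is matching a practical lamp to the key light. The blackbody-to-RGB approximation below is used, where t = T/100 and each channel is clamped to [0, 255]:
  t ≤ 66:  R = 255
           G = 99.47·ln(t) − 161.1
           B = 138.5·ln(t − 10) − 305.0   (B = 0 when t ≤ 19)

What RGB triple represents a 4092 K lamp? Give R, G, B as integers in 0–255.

R=255, G=208, B=170

t = 4092/100 = 40.92; the t ≤ 66 branch applies.
R = 255 by definition for t ≤ 66.
G = 99.47·ln 40.92 − 161.1 = 99.47·3.7116 − 161.1 = 208.095.
B = 138.5·ln(40.92 − 10) − 305.0 = 138.5·ln 30.92 − 305.0 = 138.5·3.4314 − 305.0 = 170.249.
Rounded: (255, 208, 170).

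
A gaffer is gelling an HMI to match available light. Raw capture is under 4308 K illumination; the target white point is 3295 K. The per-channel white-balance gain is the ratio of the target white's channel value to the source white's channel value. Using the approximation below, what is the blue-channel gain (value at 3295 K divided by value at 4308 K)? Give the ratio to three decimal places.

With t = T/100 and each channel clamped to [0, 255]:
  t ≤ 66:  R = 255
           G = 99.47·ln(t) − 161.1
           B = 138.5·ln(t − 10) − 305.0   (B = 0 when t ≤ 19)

At 4308 K (t = 43.08):
  B = 138.5·ln(43.08 − 10) − 305.0 = 138.5·ln 33.08 − 305.0 = 138.5·3.4989 − 305.0 = 179.602.
At 3295 K (t = 32.95):
  B = 138.5·ln(32.95 − 10) − 305.0 = 138.5·ln 22.95 − 305.0 = 138.5·3.1333 − 305.0 = 128.965.
Gain = 128.965 / 179.602 = 0.7181 → 0.718.

0.718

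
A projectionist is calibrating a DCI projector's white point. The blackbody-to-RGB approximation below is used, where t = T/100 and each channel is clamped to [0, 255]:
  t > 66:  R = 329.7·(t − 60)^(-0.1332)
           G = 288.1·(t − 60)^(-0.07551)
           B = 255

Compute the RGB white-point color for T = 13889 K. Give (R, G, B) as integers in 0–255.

(184, 207, 255)

t = 13889/100 = 138.89; the t > 66 branch applies.
R = 329.7·(138.89 − 60)^(-0.1332) = 329.7·78.89^(-0.1332) = 329.7·0.55888 = 184.262.
G = 288.1·(138.89 − 60)^(-0.07551) = 288.1·78.89^(-0.07551) = 288.1·0.71904 = 207.157.
B = 255 by definition for t > 66.
Rounded: (184, 207, 255).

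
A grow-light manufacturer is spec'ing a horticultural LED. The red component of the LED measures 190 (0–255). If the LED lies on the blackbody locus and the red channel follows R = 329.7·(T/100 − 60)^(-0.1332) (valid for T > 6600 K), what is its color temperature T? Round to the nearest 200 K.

(t − 60)^(-0.1332) = 190/329.7 = 0.57628.
t − 60 = 0.57628^(1/-0.1332) = 0.57628^(-7.508) = 62.667, so t = 122.667.
T = 100·t = 12267 K → 12200 K to the nearest 200 K.

12200 K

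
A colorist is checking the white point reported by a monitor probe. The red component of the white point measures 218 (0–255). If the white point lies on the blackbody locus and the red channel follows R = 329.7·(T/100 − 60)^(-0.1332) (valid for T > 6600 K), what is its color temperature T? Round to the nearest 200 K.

(t − 60)^(-0.1332) = 218/329.7 = 0.66121.
t − 60 = 0.66121^(1/-0.1332) = 0.66121^(-7.508) = 22.326, so t = 82.326.
T = 100·t = 8233 K → 8200 K to the nearest 200 K.

8200 K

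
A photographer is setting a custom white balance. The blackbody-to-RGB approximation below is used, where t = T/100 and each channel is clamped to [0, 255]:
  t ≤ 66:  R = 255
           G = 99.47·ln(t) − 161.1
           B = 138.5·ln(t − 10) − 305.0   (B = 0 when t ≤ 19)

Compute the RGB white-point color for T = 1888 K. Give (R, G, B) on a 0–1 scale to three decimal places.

t = 1888/100 = 18.88; the t ≤ 66 branch applies.
R = 255 by definition for t ≤ 66.
G = 99.47·ln 18.88 − 161.1 = 99.47·2.9381 − 161.1 = 131.153.
t = 18.88 ≤ 19, so B = 0.
Dividing each by 255: (1.0000, 0.5143, 0.0000) → (1.000, 0.514, 0.000).

(1.000, 0.514, 0.000)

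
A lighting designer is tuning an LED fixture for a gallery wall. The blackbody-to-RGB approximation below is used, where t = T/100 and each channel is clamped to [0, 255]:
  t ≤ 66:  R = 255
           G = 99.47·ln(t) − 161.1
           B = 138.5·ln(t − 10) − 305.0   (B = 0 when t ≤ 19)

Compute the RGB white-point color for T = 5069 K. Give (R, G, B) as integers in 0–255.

t = 5069/100 = 50.69; the t ≤ 66 branch applies.
R = 255 by definition for t ≤ 66.
G = 99.47·ln 50.69 − 161.1 = 99.47·3.9257 − 161.1 = 229.392.
B = 138.5·ln(50.69 − 10) − 305.0 = 138.5·ln 40.69 − 305.0 = 138.5·3.7060 − 305.0 = 208.279.
Rounded: (255, 229, 208).

(255, 229, 208)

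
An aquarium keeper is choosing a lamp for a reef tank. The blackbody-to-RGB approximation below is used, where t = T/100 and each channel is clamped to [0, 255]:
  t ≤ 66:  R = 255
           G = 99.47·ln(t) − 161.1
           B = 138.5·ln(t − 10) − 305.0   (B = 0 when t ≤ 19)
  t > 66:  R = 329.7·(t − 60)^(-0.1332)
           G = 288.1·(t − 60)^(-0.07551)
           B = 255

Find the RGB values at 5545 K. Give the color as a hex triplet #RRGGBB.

t = 5545/100 = 55.45; the t ≤ 66 branch applies.
R = 255 by definition for t ≤ 66.
G = 99.47·ln 55.45 − 161.1 = 99.47·4.0155 − 161.1 = 238.320.
B = 138.5·ln(55.45 − 10) − 305.0 = 138.5·ln 45.45 − 305.0 = 138.5·3.8166 − 305.0 = 223.601.
Rounded: (255, 238, 224).
In hex: #FFEEE0.

#FFEEE0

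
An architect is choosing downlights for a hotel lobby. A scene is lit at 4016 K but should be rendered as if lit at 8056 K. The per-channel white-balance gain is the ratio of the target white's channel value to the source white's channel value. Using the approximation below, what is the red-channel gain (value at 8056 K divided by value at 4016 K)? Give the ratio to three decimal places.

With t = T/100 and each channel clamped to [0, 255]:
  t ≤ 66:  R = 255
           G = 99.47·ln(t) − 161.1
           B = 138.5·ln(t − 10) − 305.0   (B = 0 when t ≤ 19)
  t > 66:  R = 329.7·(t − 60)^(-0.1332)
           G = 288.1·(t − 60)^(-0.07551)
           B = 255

At 4016 K (t = 40.16):
  R = 255 by definition for t ≤ 66.
At 8056 K (t = 80.56):
  R = 329.7·(80.56 − 60)^(-0.1332) = 329.7·20.56^(-0.1332) = 329.7·0.66851 = 220.406.
Gain = 220.406 / 255.000 = 0.8643 → 0.864.

0.864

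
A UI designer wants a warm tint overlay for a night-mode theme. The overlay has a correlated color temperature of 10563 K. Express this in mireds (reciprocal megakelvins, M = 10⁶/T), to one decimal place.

M = 10⁶ / 10563 = 94.670 → 94.7 mireds.

94.7 mireds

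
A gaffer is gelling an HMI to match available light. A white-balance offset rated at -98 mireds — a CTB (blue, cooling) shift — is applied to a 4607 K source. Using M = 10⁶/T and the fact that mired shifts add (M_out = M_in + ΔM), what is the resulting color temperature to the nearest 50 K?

M_in = 10⁶/4607 = 217.06 mireds.
M_out = 217.06 + (-98) = 119.06 mireds.
T_out = 10⁶/119.06 = 8399.1 K → 8400 K.

8400 K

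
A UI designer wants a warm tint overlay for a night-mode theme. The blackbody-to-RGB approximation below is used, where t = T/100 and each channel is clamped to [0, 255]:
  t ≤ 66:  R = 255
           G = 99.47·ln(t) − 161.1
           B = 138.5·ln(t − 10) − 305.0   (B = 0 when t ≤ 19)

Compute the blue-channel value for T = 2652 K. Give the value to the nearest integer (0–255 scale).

t = 2652/100 = 26.52; the t ≤ 66 branch applies.
B = 138.5·ln(26.52 − 10) − 305.0 = 138.5·ln 16.52 − 305.0 = 138.5·2.8046 − 305.0 = 83.433.
Rounded: 83.

83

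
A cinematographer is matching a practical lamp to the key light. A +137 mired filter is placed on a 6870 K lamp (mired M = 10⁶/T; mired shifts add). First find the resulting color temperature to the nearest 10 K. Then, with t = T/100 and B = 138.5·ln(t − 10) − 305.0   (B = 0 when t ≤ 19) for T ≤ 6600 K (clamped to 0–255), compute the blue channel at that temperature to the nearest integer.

143

M_in = 10⁶/6870 = 145.56; M_out = 145.56 + (+137) = 282.56.
T_out = 10⁶/282.56 = 3539.1 K → 3540 K; t = 35.4.
B = 138.5·ln(35.4 − 10) − 305.0 = 138.5·ln 25.4 − 305.0 = 138.5·3.2347 − 305.0 = 143.013.
Rounded: 143.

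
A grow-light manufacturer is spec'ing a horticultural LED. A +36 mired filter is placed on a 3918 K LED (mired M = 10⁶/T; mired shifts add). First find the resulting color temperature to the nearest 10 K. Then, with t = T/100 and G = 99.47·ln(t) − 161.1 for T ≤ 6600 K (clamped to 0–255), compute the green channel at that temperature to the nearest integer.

191

M_in = 10⁶/3918 = 255.23; M_out = 255.23 + (+36) = 291.23.
T_out = 10⁶/291.23 = 3433.7 K → 3430 K; t = 34.3.
G = 99.47·ln 34.3 − 161.1 = 99.47·3.5351 − 161.1 = 190.541.
Rounded: 191.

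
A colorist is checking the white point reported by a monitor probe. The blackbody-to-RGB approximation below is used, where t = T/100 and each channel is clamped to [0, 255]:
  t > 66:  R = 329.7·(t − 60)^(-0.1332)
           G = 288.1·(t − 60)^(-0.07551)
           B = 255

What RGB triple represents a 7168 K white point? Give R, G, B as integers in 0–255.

t = 7168/100 = 71.68; the t > 66 branch applies.
R = 329.7·(71.68 − 60)^(-0.1332) = 329.7·11.68^(-0.1332) = 329.7·0.72080 = 237.649.
G = 288.1·(71.68 − 60)^(-0.07551) = 288.1·11.68^(-0.07551) = 288.1·0.83061 = 239.299.
B = 255 by definition for t > 66.
Rounded: (238, 239, 255).

R=238, G=239, B=255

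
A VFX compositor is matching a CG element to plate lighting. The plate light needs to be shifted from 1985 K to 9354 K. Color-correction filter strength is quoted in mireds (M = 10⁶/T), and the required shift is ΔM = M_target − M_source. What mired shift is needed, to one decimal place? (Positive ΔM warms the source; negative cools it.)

-396.9 mireds

M_source = 10⁶/1985 = 503.778; M_target = 10⁶/9354 = 106.906.
ΔM = 106.906 − 503.778 = -396.872 → -396.9 mireds, a cooling shift.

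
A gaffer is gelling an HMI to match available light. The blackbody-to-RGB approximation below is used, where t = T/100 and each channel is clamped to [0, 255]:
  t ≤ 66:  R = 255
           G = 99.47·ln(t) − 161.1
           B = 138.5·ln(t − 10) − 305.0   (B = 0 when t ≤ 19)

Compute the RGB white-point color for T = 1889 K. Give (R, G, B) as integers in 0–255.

t = 1889/100 = 18.89; the t ≤ 66 branch applies.
R = 255 by definition for t ≤ 66.
G = 99.47·ln 18.89 − 161.1 = 99.47·2.9386 − 161.1 = 131.206.
t = 18.89 ≤ 19, so B = 0.
Rounded: (255, 131, 0).

(255, 131, 0)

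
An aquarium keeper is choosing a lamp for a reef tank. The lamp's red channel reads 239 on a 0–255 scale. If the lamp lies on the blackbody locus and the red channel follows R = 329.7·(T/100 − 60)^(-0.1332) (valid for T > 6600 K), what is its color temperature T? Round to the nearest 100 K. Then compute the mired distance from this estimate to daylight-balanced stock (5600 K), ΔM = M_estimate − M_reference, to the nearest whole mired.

-38 mireds

(t − 60)^(-0.1332) = 239/329.7 = 0.72490.
t − 60 = 0.72490^(1/-0.1332) = 0.72490^(-7.508) = 11.193, so t = 71.193.
T = 100·t = 7119 K → 7100 K to the nearest 100 K.
M_estimate = 10⁶/7100 = 140.85; M_reference = 10⁶/5600 = 178.57.
ΔM = 140.85 − 178.57 = -37.73 → -38 mireds.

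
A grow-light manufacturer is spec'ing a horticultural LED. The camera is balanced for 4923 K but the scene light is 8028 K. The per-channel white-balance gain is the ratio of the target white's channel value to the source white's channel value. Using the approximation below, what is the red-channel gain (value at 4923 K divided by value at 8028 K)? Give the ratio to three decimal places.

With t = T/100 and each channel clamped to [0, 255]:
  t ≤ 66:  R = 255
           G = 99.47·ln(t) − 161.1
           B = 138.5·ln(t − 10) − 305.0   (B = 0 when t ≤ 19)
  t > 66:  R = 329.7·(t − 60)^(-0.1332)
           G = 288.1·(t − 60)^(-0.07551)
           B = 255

1.155

At 8028 K (t = 80.28):
  R = 329.7·(80.28 − 60)^(-0.1332) = 329.7·20.28^(-0.1332) = 329.7·0.66973 = 220.809.
At 4923 K (t = 49.23):
  R = 255 by definition for t ≤ 66.
Gain = 255.000 / 220.809 = 1.1548 → 1.155.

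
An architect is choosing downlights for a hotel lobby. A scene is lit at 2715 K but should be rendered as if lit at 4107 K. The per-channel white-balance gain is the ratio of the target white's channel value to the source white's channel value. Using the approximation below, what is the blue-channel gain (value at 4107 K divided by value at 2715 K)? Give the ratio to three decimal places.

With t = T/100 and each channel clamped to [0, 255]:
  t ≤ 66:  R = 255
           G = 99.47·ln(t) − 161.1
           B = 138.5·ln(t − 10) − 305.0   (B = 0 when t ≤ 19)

At 2715 K (t = 27.15):
  B = 138.5·ln(27.15 − 10) − 305.0 = 138.5·ln 17.15 − 305.0 = 138.5·2.8420 − 305.0 = 88.617.
At 4107 K (t = 41.07):
  B = 138.5·ln(41.07 − 10) − 305.0 = 138.5·ln 31.07 − 305.0 = 138.5·3.4362 − 305.0 = 170.920.
Gain = 170.920 / 88.617 = 1.9288 → 1.929.

1.929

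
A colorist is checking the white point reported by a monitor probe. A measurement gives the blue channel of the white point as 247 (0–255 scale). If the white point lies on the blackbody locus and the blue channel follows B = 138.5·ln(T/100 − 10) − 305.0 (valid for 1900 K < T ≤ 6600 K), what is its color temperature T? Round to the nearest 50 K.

ln(t − 10) = (247 + 305.0) / 138.5 = 3.9856.
t − 10 = e^3.9856 = 53.815, so t = 63.815.
T = 100·t = 6382 K → 6400 K to the nearest 50 K.

6400 K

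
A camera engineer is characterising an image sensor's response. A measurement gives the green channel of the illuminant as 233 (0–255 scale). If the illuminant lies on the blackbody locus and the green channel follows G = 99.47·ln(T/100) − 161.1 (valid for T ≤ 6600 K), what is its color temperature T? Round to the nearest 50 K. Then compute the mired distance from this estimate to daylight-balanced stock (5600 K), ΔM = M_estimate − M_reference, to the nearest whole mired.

ln t = (233 + 161.1) / 99.47 = 3.9620.
t = e^3.9620 = 52.562.
T = 100·t = 5256 K → 5250 K to the nearest 50 K.
M_estimate = 10⁶/5250 = 190.48; M_reference = 10⁶/5600 = 178.57.
ΔM = 190.48 − 178.57 = 11.90 → +12 mireds.

+12 mireds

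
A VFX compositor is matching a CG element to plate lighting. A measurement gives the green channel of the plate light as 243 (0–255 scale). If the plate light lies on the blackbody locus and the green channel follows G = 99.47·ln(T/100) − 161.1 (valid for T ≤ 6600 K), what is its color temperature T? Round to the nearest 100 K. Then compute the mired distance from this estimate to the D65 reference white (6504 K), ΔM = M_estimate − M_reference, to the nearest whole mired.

ln t = (243 + 161.1) / 99.47 = 4.0625.
t = e^4.0625 = 58.121.
T = 100·t = 5812 K → 5800 K to the nearest 100 K.
M_estimate = 10⁶/5800 = 172.41; M_reference = 10⁶/6504 = 153.75.
ΔM = 172.41 − 153.75 = 18.66 → +19 mireds.

+19 mireds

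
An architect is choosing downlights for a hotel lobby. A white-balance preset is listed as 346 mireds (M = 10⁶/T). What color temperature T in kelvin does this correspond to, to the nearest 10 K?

2890 K

T = 10⁶ / 346 = 2890.17 K → 2890 K.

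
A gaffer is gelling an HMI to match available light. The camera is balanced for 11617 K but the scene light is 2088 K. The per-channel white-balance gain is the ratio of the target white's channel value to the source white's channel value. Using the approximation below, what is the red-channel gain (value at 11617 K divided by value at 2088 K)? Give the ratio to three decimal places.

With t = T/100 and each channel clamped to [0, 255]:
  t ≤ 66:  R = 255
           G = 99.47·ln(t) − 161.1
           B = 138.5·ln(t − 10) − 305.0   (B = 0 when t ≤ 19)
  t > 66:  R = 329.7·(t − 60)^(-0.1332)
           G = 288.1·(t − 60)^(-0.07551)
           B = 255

0.756

At 2088 K (t = 20.88):
  R = 255 by definition for t ≤ 66.
At 11617 K (t = 116.17):
  R = 329.7·(116.17 − 60)^(-0.1332) = 329.7·56.17^(-0.1332) = 329.7·0.58474 = 192.790.
Gain = 192.790 / 255.000 = 0.7560 → 0.756.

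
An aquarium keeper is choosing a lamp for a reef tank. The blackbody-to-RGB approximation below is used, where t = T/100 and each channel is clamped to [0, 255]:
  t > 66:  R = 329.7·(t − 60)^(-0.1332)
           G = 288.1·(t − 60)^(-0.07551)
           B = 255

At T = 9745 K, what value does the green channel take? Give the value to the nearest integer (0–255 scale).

219

t = 9745/100 = 97.45; the t > 66 branch applies.
G = 288.1·(97.45 − 60)^(-0.07551) = 288.1·37.45^(-0.07551) = 288.1·0.76066 = 219.145.
Rounded: 219.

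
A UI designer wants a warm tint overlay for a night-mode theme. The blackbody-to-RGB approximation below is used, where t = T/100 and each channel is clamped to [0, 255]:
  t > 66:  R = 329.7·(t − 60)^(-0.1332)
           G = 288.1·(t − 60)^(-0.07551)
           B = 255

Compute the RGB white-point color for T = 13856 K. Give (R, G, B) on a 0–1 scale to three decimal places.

(0.723, 0.813, 1.000)

t = 13856/100 = 138.56; the t > 66 branch applies.
R = 329.7·(138.56 − 60)^(-0.1332) = 329.7·78.56^(-0.1332) = 329.7·0.55919 = 184.365.
G = 288.1·(138.56 − 60)^(-0.07551) = 288.1·78.56^(-0.07551) = 288.1·0.71927 = 207.222.
B = 255 by definition for t > 66.
Dividing each by 255: (0.7230, 0.8126, 1.0000) → (0.723, 0.813, 1.000).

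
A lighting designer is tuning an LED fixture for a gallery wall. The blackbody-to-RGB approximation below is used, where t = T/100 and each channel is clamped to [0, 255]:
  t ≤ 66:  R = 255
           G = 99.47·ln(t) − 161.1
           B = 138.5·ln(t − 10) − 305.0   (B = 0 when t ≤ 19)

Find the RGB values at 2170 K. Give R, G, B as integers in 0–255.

R=255, G=145, B=36

t = 2170/100 = 21.7; the t ≤ 66 branch applies.
R = 255 by definition for t ≤ 66.
G = 99.47·ln 21.7 − 161.1 = 99.47·3.0773 − 161.1 = 145.000.
B = 138.5·ln(21.7 − 10) − 305.0 = 138.5·ln 11.7 − 305.0 = 138.5·2.4596 − 305.0 = 35.653.
Rounded: (255, 145, 36).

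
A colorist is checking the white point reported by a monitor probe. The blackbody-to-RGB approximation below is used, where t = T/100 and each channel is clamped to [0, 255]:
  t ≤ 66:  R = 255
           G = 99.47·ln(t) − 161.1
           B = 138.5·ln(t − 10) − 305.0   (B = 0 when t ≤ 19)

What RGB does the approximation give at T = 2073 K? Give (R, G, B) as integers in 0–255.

t = 2073/100 = 20.73; the t ≤ 66 branch applies.
R = 255 by definition for t ≤ 66.
G = 99.47·ln 20.73 − 161.1 = 99.47·3.0316 − 161.1 = 140.451.
B = 138.5·ln(20.73 − 10) − 305.0 = 138.5·ln 10.73 − 305.0 = 138.5·2.3730 − 305.0 = 23.667.
Rounded: (255, 140, 24).

(255, 140, 24)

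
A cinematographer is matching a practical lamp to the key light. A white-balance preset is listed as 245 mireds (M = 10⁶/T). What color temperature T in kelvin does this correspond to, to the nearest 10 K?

4080 K

T = 10⁶ / 245 = 4081.63 K → 4080 K.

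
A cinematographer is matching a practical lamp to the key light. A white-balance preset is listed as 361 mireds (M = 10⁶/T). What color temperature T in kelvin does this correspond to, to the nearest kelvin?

T = 10⁶ / 361 = 2770.08 K → 2770 K.

2770 K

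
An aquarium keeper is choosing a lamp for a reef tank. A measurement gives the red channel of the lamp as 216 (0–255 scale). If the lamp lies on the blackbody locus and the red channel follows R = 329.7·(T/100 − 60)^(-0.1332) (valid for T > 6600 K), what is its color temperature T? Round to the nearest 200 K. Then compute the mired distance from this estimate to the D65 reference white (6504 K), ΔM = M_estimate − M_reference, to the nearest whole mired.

(t − 60)^(-0.1332) = 216/329.7 = 0.65514.
t − 60 = 0.65514^(1/-0.1332) = 0.65514^(-7.508) = 23.926, so t = 83.926.
T = 100·t = 8393 K → 8400 K to the nearest 200 K.
M_estimate = 10⁶/8400 = 119.05; M_reference = 10⁶/6504 = 153.75.
ΔM = 119.05 − 153.75 = -34.70 → -35 mireds.

-35 mireds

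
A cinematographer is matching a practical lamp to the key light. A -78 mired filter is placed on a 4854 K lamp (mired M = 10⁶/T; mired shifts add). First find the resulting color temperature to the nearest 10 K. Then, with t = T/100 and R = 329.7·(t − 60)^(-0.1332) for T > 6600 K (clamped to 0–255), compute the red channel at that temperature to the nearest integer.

M_in = 10⁶/4854 = 206.02; M_out = 206.02 + (-78) = 128.02.
T_out = 10⁶/128.02 = 7811.5 K → 7810 K; t = 78.1.
R = 329.7·(78.1 − 60)^(-0.1332) = 329.7·18.1^(-0.1332) = 329.7·0.67995 = 224.180.
Rounded: 224.

224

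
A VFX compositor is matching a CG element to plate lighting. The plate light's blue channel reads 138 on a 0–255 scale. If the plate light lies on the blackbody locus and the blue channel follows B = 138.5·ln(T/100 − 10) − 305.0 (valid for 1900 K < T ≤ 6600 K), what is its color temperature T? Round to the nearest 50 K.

3450 K

ln(t − 10) = (138 + 305.0) / 138.5 = 3.1986.
t − 10 = e^3.1986 = 24.497, so t = 34.497.
T = 100·t = 3450 K → 3450 K to the nearest 50 K.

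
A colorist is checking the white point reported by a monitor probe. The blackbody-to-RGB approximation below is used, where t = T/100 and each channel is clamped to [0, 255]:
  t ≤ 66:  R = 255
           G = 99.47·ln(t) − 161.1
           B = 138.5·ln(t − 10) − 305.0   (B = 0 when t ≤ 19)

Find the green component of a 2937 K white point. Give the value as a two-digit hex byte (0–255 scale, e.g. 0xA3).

t = 2937/100 = 29.37; the t ≤ 66 branch applies.
G = 99.47·ln 29.37 − 161.1 = 99.47·3.3800 − 161.1 = 175.106.
Rounded: 175; in hex, 0xAF.

0xAF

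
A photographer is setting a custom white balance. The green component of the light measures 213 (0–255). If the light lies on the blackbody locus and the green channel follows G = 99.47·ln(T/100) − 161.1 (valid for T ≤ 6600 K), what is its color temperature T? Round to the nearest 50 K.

4300 K

ln t = (213 + 161.1) / 99.47 = 3.7609.
t = e^3.7609 = 42.989.
T = 100·t = 4299 K → 4300 K to the nearest 50 K.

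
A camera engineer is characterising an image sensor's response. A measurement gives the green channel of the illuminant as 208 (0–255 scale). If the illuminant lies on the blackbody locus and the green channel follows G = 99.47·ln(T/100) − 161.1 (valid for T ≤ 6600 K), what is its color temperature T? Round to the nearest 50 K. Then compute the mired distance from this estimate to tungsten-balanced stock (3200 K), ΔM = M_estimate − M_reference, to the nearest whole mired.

-69 mireds

ln t = (208 + 161.1) / 99.47 = 3.7107.
t = e^3.7107 = 40.881.
T = 100·t = 4088 K → 4100 K to the nearest 50 K.
M_estimate = 10⁶/4100 = 243.90; M_reference = 10⁶/3200 = 312.50.
ΔM = 243.90 − 312.50 = -68.60 → -69 mireds.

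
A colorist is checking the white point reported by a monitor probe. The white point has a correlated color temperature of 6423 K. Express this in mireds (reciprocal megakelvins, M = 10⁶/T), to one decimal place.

155.7 mireds

M = 10⁶ / 6423 = 155.690 → 155.7 mireds.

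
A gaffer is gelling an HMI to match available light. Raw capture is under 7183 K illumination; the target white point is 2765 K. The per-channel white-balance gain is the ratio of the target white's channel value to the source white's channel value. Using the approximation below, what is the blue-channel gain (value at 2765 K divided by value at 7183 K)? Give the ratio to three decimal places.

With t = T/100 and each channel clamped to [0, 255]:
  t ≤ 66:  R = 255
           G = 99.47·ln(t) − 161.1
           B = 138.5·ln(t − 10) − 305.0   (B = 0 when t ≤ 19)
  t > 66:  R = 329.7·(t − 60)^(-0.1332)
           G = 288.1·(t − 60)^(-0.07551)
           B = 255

0.363

At 7183 K (t = 71.83):
  B = 255 by definition for t > 66.
At 2765 K (t = 27.65):
  B = 138.5·ln(27.65 − 10) − 305.0 = 138.5·ln 17.65 − 305.0 = 138.5·2.8707 − 305.0 = 92.597.
Gain = 92.597 / 255.000 = 0.3631 → 0.363.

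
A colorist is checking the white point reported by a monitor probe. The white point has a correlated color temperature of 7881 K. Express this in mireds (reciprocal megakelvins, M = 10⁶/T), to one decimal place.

M = 10⁶ / 7881 = 126.887 → 126.9 mireds.

126.9 mireds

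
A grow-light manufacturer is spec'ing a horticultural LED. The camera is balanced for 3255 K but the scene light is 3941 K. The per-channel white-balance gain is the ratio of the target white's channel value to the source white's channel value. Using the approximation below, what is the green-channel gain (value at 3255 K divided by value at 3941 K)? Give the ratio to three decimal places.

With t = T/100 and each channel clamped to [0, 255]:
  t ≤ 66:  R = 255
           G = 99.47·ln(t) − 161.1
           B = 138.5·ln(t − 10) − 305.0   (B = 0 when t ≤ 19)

0.907

At 3941 K (t = 39.41):
  G = 99.47·ln 39.41 − 161.1 = 99.47·3.6740 − 161.1 = 204.355.
At 3255 K (t = 32.55):
  G = 99.47·ln 32.55 − 161.1 = 99.47·3.4828 − 161.1 = 185.332.
Gain = 185.332 / 204.355 = 0.9069 → 0.907.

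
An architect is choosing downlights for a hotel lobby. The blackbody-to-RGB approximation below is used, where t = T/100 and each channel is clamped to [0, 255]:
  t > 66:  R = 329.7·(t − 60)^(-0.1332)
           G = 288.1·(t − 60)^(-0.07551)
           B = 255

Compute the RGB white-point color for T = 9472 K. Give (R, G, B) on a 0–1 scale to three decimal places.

(0.806, 0.864, 1.000)

t = 9472/100 = 94.72; the t > 66 branch applies.
R = 329.7·(94.72 − 60)^(-0.1332) = 329.7·34.72^(-0.1332) = 329.7·0.62344 = 205.548.
G = 288.1·(94.72 − 60)^(-0.07551) = 288.1·34.72^(-0.07551) = 288.1·0.76502 = 220.401.
B = 255 by definition for t > 66.
Dividing each by 255: (0.8061, 0.8643, 1.0000) → (0.806, 0.864, 1.000).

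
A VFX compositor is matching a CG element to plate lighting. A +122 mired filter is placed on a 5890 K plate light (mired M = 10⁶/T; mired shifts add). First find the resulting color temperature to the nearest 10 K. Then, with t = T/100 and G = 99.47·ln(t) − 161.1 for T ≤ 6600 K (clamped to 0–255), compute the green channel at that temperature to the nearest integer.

M_in = 10⁶/5890 = 169.78; M_out = 169.78 + (+122) = 291.78.
T_out = 10⁶/291.78 = 3427.2 K → 3430 K; t = 34.3.
G = 99.47·ln 34.3 − 161.1 = 99.47·3.5351 − 161.1 = 190.541.
Rounded: 191.

191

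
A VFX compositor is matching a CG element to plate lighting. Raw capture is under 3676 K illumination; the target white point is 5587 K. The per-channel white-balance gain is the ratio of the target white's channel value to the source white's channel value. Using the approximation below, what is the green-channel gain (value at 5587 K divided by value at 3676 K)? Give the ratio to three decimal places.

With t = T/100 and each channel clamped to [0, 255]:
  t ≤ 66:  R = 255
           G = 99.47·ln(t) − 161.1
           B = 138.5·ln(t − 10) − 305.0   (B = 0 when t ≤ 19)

At 3676 K (t = 36.76):
  G = 99.47·ln 36.76 − 161.1 = 99.47·3.6044 − 161.1 = 197.431.
At 5587 K (t = 55.87):
  G = 99.47·ln 55.87 − 161.1 = 99.47·4.0230 − 161.1 = 239.071.
Gain = 239.071 / 197.431 = 1.2109 → 1.211.

1.211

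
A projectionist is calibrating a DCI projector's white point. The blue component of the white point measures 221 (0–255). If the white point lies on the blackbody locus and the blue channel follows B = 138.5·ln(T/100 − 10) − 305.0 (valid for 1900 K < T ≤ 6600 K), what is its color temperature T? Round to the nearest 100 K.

5500 K

ln(t − 10) = (221 + 305.0) / 138.5 = 3.7978.
t − 10 = e^3.7978 = 44.604, so t = 54.604.
T = 100·t = 5460 K → 5500 K to the nearest 100 K.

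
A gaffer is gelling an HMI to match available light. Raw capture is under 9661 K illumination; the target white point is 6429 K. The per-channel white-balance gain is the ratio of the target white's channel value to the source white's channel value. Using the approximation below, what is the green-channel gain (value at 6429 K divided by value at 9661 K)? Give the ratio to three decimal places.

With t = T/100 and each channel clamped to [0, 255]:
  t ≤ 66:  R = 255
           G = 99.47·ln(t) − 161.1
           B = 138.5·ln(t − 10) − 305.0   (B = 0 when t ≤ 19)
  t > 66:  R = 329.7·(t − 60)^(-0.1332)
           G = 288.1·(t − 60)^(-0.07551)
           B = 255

1.153

At 9661 K (t = 96.61):
  G = 288.1·(96.61 − 60)^(-0.07551) = 288.1·36.61^(-0.07551) = 288.1·0.76196 = 219.521.
At 6429 K (t = 64.29):
  G = 99.47·ln 64.29 − 161.1 = 99.47·4.1634 − 161.1 = 253.034.
Gain = 253.034 / 219.521 = 1.1527 → 1.153.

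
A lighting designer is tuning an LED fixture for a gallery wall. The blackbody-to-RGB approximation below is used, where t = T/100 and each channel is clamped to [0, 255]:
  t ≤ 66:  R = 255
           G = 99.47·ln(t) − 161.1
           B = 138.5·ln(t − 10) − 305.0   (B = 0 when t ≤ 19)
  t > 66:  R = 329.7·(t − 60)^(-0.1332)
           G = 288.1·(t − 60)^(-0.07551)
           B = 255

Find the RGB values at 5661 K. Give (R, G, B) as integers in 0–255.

(255, 240, 227)

t = 5661/100 = 56.61; the t ≤ 66 branch applies.
R = 255 by definition for t ≤ 66.
G = 99.47·ln 56.61 − 161.1 = 99.47·4.0362 − 161.1 = 240.379.
B = 138.5·ln(56.61 − 10) − 305.0 = 138.5·ln 46.61 − 305.0 = 138.5·3.8418 − 305.0 = 227.091.
Rounded: (255, 240, 227).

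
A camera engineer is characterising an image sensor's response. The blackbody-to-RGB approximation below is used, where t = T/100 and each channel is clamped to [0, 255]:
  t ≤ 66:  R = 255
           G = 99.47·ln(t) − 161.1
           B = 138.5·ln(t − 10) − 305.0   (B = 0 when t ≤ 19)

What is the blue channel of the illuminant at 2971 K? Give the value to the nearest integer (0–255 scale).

108

t = 2971/100 = 29.71; the t ≤ 66 branch applies.
B = 138.5·ln(29.71 − 10) − 305.0 = 138.5·ln 19.71 − 305.0 = 138.5·2.9811 − 305.0 = 107.886.
Rounded: 108.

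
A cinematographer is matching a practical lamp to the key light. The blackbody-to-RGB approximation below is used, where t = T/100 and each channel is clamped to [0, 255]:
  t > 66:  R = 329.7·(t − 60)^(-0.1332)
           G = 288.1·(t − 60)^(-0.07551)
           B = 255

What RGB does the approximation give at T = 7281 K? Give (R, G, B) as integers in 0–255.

(235, 238, 255)

t = 7281/100 = 72.81; the t > 66 branch applies.
R = 329.7·(72.81 − 60)^(-0.1332) = 329.7·12.81^(-0.1332) = 329.7·0.71199 = 234.743.
G = 288.1·(72.81 − 60)^(-0.07551) = 288.1·12.81^(-0.07551) = 288.1·0.82484 = 237.636.
B = 255 by definition for t > 66.
Rounded: (235, 238, 255).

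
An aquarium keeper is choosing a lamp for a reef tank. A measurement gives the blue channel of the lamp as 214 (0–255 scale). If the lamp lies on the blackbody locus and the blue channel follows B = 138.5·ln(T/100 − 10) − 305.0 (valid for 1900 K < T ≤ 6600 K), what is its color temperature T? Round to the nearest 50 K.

5250 K

ln(t − 10) = (214 + 305.0) / 138.5 = 3.7473.
t − 10 = e^3.7473 = 42.406, so t = 52.406.
T = 100·t = 5241 K → 5250 K to the nearest 50 K.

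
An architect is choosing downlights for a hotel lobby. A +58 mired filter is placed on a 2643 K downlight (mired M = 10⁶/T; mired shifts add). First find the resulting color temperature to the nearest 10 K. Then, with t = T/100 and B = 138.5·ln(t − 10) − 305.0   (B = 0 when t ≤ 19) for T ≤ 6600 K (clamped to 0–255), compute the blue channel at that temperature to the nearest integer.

49

M_in = 10⁶/2643 = 378.36; M_out = 378.36 + (+58) = 436.36.
T_out = 10⁶/436.36 = 2291.7 K → 2290 K; t = 22.9.
B = 138.5·ln(22.9 − 10) − 305.0 = 138.5·ln 12.9 − 305.0 = 138.5·2.5572 − 305.0 = 49.176.
Rounded: 49.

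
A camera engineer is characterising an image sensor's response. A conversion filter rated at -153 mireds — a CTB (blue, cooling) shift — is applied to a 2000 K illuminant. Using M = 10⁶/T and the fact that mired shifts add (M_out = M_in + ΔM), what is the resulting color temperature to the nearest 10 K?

2880 K

M_in = 10⁶/2000 = 500.00 mireds.
M_out = 500.00 + (-153) = 347.00 mireds.
T_out = 10⁶/347.00 = 2881.8 K → 2880 K.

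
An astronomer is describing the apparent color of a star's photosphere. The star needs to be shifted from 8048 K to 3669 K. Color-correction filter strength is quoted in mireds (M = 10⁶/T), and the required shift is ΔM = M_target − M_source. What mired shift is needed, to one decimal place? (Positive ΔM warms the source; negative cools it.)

+148.3 mireds

M_source = 10⁶/8048 = 124.254; M_target = 10⁶/3669 = 272.554.
ΔM = 272.554 − 124.254 = 148.299 → +148.3 mireds, a warming shift.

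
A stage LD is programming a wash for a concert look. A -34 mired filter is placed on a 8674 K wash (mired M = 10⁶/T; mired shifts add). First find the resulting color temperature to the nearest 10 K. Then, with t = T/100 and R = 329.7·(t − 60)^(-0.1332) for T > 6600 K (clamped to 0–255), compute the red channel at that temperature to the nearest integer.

M_in = 10⁶/8674 = 115.29; M_out = 115.29 + (-34) = 81.29.
T_out = 10⁶/81.29 = 12302.1 K → 12300 K; t = 123.
R = 329.7·(123 − 60)^(-0.1332) = 329.7·63^(-0.1332) = 329.7·0.57587 = 189.866.
Rounded: 190.

190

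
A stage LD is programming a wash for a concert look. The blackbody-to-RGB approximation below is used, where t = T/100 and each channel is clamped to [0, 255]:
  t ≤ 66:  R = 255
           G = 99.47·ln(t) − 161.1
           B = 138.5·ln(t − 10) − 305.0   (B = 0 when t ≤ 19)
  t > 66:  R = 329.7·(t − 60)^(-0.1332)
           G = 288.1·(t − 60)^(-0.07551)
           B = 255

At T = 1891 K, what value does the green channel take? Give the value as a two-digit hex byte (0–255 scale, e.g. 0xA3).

0x83

t = 1891/100 = 18.91; the t ≤ 66 branch applies.
G = 99.47·ln 18.91 − 161.1 = 99.47·2.9397 − 161.1 = 131.311.
Rounded: 131; in hex, 0x83.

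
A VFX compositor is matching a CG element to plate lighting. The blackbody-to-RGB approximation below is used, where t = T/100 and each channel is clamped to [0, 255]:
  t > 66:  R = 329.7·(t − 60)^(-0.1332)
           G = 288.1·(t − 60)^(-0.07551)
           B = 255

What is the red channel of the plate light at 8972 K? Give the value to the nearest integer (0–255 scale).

t = 8972/100 = 89.72; the t > 66 branch applies.
R = 329.7·(89.72 − 60)^(-0.1332) = 329.7·29.72^(-0.1332) = 329.7·0.63649 = 209.850.
Rounded: 210.

210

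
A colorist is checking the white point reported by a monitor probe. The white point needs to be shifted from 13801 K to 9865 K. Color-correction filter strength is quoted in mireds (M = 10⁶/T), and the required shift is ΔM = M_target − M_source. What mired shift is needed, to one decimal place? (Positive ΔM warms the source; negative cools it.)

M_source = 10⁶/13801 = 72.459; M_target = 10⁶/9865 = 101.368.
ΔM = 101.368 − 72.459 = 28.910 → +28.9 mireds, a warming shift.

+28.9 mireds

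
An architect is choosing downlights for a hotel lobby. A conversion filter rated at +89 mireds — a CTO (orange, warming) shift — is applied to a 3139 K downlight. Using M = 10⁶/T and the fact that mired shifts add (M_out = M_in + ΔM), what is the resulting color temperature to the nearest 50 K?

2450 K

M_in = 10⁶/3139 = 318.57 mireds.
M_out = 318.57 + (+89) = 407.57 mireds.
T_out = 10⁶/407.57 = 2453.5 K → 2450 K.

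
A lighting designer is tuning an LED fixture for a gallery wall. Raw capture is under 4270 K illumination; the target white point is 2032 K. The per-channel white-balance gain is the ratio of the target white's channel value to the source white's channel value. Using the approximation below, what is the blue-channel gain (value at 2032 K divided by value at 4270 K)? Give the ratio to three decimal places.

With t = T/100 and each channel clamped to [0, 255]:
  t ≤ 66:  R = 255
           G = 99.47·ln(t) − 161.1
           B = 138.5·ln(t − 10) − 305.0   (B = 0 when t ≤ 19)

At 4270 K (t = 42.7):
  B = 138.5·ln(42.7 − 10) − 305.0 = 138.5·ln 32.7 − 305.0 = 138.5·3.4874 − 305.0 = 178.001.
At 2032 K (t = 20.32):
  B = 138.5·ln(20.32 − 10) − 305.0 = 138.5·ln 10.32 − 305.0 = 138.5·2.3341 − 305.0 = 18.271.
Gain = 18.271 / 178.001 = 0.1026 → 0.103.

0.103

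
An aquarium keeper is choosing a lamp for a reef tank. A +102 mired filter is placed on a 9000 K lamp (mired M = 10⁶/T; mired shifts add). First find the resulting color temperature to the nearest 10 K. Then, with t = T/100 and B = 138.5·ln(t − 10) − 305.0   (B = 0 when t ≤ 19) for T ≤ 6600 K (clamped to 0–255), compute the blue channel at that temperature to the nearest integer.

195

M_in = 10⁶/9000 = 111.11; M_out = 111.11 + (+102) = 213.11.
T_out = 10⁶/213.11 = 4692.4 K → 4690 K; t = 46.9.
B = 138.5·ln(46.9 − 10) − 305.0 = 138.5·ln 36.9 − 305.0 = 138.5·3.6082 − 305.0 = 194.737.
Rounded: 195.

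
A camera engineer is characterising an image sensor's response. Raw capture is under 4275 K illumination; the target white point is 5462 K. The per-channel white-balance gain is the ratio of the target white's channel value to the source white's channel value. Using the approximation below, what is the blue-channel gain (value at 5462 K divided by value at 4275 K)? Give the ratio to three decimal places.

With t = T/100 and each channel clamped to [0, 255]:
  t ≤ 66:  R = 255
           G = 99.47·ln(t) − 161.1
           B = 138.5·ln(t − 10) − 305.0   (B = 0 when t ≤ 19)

At 4275 K (t = 42.75):
  B = 138.5·ln(42.75 − 10) − 305.0 = 138.5·ln 32.75 − 305.0 = 138.5·3.4889 − 305.0 = 178.213.
At 5462 K (t = 54.62):
  B = 138.5·ln(54.62 − 10) − 305.0 = 138.5·ln 44.62 − 305.0 = 138.5·3.7982 − 305.0 = 221.048.
Gain = 221.048 / 178.213 = 1.2404 → 1.240.

1.240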